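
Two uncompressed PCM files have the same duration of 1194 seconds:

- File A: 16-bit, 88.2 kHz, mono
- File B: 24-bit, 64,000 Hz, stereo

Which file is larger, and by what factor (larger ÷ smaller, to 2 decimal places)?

File B, by a factor of 2.18

File A: 88,200 × 2 × 1 = 176,400 bytes/s.
File B: 64,000 × 3 × 2 = 384,000 bytes/s.
File B is larger; ratio = 458,496,000 / 210,621,600 = 2.18.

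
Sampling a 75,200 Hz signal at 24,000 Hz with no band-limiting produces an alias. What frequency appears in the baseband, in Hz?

3,200 Hz

Nyquist = 24,000/2 = 12,000 Hz; 75,200 Hz exceeds it.
Alias = |75,200 − 3×24,000| = |75,200 − 72,000| = 3,200 Hz.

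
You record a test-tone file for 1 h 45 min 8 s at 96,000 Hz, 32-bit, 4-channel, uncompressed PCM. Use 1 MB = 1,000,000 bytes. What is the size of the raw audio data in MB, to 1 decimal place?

9689.1 MB

Duration = 1 h 45 min 8 s = 6,308 s.
Bytes = 96,000 samples/s × 6,308 s × 4 bytes/sample × 4 ch = 9,689,088,000 bytes.
9,689,088,000 / 1,000,000 = 9689.1 MB.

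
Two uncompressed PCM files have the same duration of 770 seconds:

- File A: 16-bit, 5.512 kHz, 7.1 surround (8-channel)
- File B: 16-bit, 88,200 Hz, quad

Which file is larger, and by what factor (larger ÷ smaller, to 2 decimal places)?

File A: 5,512 × 2 × 8 = 88,192 bytes/s.
File B: 88,200 × 2 × 4 = 705,600 bytes/s.
File B is larger; ratio = 543,312,000 / 67,907,840 = 8.00.

File B, by a factor of 8.00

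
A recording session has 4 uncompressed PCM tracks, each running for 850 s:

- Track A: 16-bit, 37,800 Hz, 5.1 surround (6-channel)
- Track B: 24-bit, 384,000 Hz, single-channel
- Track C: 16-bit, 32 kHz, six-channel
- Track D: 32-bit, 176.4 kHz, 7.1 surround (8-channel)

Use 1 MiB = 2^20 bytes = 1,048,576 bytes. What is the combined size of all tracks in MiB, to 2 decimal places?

6188.62 MiB

Track A: 37,800 × 850 × 2 × 6 = 385,560,000 bytes.
Track B: 384,000 × 850 × 3 × 1 = 979,200,000 bytes.
Track C: 32,000 × 850 × 2 × 6 = 326,400,000 bytes.
Track D: 176,400 × 850 × 4 × 8 = 4,798,080,000 bytes.
Total = 6,489,240,000 bytes = 6188.62 MiB.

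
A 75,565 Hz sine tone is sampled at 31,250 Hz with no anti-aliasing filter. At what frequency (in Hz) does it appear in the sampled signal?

13,065 Hz

Nyquist = 31,250/2 = 15,625 Hz; 75,565 Hz exceeds it.
Alias = |75,565 − 2×31,250| = |75,565 − 62,500| = 13,065 Hz.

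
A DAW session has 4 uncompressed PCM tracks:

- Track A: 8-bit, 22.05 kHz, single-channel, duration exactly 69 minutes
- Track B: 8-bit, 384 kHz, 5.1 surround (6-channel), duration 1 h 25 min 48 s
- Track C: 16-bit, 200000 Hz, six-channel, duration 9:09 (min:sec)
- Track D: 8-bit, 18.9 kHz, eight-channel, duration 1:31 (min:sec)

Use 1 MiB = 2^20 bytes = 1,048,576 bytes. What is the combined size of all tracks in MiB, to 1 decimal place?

Track A: exactly 69 minutes = 4,140 s; 22,050 × 4,140 × 1 × 1 = 91,287,000 bytes.
Track B: 1 h 25 min 48 s = 5,148 s; 384,000 × 5,148 × 1 × 6 = 11,860,992,000 bytes.
Track C: 9:09 (min:sec) = 549 s; 200,000 × 549 × 2 × 6 = 1,317,600,000 bytes.
Track D: 1:31 (min:sec) = 91 s; 18,900 × 91 × 1 × 8 = 13,759,200 bytes.
Total = 13,283,638,200 bytes = 12668.3 MiB.

12668.3 MiB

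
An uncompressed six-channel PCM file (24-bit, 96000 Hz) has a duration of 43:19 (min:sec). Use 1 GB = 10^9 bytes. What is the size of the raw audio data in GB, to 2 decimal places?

4.49 GB

Duration = 43:19 (min:sec) = 2,599 s.
Bytes = 96,000 samples/s × 2,599 s × 3 bytes/sample × 6 ch = 4,491,072,000 bytes.
4,491,072,000 / 1,000,000,000 = 4.49 GB.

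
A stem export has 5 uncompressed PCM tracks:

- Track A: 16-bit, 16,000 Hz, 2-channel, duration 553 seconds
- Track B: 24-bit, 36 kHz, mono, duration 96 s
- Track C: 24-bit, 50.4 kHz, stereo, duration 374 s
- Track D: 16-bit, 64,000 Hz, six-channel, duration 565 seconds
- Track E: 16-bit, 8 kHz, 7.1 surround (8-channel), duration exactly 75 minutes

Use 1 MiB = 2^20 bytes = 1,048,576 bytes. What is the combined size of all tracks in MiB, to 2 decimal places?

1114.63 MiB

Track A: 16,000 × 553 × 2 × 2 = 35,392,000 bytes.
Track B: 36,000 × 96 × 3 × 1 = 10,368,000 bytes.
Track C: 50,400 × 374 × 3 × 2 = 113,097,600 bytes.
Track D: 64,000 × 565 × 2 × 6 = 433,920,000 bytes.
Track E: exactly 75 minutes = 4,500 s; 8,000 × 4,500 × 2 × 8 = 576,000,000 bytes.
Total = 1,168,777,600 bytes = 1114.63 MiB.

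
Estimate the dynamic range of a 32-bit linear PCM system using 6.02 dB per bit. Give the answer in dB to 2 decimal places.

192.64 dB

32 × 6.02 = 192.64 dB.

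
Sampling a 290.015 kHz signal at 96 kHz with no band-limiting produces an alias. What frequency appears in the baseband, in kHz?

Nyquist = 96,000/2 = 48,000 Hz; 290,015 Hz exceeds it.
Alias = |290,015 − 3×96,000| = |290,015 − 288,000| = 2,015 Hz = 2.015 kHz.

2.015 kHz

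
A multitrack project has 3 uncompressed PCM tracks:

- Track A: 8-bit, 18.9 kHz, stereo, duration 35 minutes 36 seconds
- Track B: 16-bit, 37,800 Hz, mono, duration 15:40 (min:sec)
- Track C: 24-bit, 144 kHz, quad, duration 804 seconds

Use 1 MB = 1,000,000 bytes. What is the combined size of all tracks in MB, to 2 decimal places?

1541.12 MB

Track A: 35 minutes 36 seconds = 2,136 s; 18,900 × 2,136 × 1 × 2 = 80,740,800 bytes.
Track B: 15:40 (min:sec) = 940 s; 37,800 × 940 × 2 × 1 = 71,064,000 bytes.
Track C: 144,000 × 804 × 3 × 4 = 1,389,312,000 bytes.
Total = 1,541,116,800 bytes = 1541.12 MB.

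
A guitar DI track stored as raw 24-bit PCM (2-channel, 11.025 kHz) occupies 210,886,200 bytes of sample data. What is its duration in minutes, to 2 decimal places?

53.13 minutes

Byte rate = 11,025 × 3 × 2 = 66,150 bytes/s.
Duration = 210,886,200 / 66,150 = 3,188 s.
3,188 s / 60 = 53.13 minutes.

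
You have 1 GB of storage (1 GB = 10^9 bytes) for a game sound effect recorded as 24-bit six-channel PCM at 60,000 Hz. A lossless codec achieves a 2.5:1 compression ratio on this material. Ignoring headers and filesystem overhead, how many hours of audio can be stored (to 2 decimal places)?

Uncompressed byte rate = 60,000 × 3 × 6 = 1,080,000 bytes/s.
After 2.5:1 compression, effective rate ≈ 432000 bytes/s.
Capacity = 1 × 1,000,000,000 = 1,000,000,000 bytes.
1,000,000,000 / effective rate ≈ 2314.81 s → 0.64 hours.

0.64 hours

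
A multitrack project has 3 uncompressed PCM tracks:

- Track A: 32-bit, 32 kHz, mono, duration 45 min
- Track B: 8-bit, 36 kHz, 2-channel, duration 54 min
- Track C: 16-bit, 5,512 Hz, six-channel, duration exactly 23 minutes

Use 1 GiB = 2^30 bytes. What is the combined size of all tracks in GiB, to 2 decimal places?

Track A: 45 min = 2,700 s; 32,000 × 2,700 × 4 × 1 = 345,600,000 bytes.
Track B: 54 min = 3,240 s; 36,000 × 3,240 × 1 × 2 = 233,280,000 bytes.
Track C: exactly 23 minutes = 1,380 s; 5,512 × 1,380 × 2 × 6 = 91,278,720 bytes.
Total = 670,158,720 bytes = 0.62 GiB.

0.62 GiB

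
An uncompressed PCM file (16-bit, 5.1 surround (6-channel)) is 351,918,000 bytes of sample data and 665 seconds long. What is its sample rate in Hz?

Bytes = sample_rate × seconds × bytes_per_sample × channels.
sample_rate = 351,918,000 / (665 × 2 × 6) = 351,918,000 / 7,980 = 44,100 Hz.

44,100 Hz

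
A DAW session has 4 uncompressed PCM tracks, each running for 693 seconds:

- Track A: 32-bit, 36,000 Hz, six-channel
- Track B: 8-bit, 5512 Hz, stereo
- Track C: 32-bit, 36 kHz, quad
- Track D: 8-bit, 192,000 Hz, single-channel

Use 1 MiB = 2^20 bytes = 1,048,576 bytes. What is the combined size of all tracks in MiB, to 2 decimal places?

Track A: 36,000 × 693 × 4 × 6 = 598,752,000 bytes.
Track B: 5,512 × 693 × 1 × 2 = 7,639,632 bytes.
Track C: 36,000 × 693 × 4 × 4 = 399,168,000 bytes.
Track D: 192,000 × 693 × 1 × 1 = 133,056,000 bytes.
Total = 1,138,615,632 bytes = 1085.87 MiB.

1085.87 MiB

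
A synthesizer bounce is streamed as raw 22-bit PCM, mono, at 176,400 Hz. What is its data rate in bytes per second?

Bit rate = 176,400 × 22 × 1 = 3,880,800 bits/s.
3,880,800 / 8 = 485,100 bytes/s.

485,100 bytes/s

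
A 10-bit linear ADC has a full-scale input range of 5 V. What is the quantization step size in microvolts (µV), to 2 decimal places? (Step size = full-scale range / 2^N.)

4882.81 µV

5 V / 2^10 = 5 / 1,024 V = 4882.81 µV.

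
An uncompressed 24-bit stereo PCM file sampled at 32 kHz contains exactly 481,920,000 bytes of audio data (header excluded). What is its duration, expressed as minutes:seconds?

Byte rate = 32,000 × 3 × 2 = 192,000 bytes/s.
Duration = 481,920,000 / 192,000 = 2,510 s.
2,510 s = 41:50.

41:50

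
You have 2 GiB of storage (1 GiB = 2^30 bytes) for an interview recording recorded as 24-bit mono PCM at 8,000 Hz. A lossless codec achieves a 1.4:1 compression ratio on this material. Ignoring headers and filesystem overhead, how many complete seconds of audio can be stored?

125,269 seconds

Uncompressed byte rate = 8,000 × 3 × 1 = 24,000 bytes/s.
After 1.4:1 compression, effective rate ≈ 17142.86 bytes/s.
Capacity = 2 × 1,073,741,824 = 2,147,483,648 bytes.
2,147,483,648 / effective rate ≈ 125269.88 s → 125,269 seconds.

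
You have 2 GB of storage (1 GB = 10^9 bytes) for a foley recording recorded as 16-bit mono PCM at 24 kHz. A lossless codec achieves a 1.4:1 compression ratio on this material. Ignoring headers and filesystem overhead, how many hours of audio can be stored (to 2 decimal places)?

Uncompressed byte rate = 24,000 × 2 × 1 = 48,000 bytes/s.
After 1.4:1 compression, effective rate ≈ 34285.71 bytes/s.
Capacity = 2 × 1,000,000,000 = 2,000,000,000 bytes.
2,000,000,000 / effective rate ≈ 58333.33 s → 16.20 hours.

16.20 hours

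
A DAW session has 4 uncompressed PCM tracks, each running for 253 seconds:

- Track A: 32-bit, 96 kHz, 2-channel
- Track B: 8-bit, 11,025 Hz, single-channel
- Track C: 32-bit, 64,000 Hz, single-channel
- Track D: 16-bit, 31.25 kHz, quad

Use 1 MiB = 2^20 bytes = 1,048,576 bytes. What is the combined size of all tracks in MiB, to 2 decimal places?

310.05 MiB

Track A: 96,000 × 253 × 4 × 2 = 194,304,000 bytes.
Track B: 11,025 × 253 × 1 × 1 = 2,789,325 bytes.
Track C: 64,000 × 253 × 4 × 1 = 64,768,000 bytes.
Track D: 31,250 × 253 × 2 × 4 = 63,250,000 bytes.
Total = 325,111,325 bytes = 310.05 MiB.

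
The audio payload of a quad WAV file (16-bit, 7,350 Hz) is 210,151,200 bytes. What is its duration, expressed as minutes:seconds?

Byte rate = 7,350 × 2 × 4 = 58,800 bytes/s.
Duration = 210,151,200 / 58,800 = 3,574 s.
3,574 s = 59:34.

59:34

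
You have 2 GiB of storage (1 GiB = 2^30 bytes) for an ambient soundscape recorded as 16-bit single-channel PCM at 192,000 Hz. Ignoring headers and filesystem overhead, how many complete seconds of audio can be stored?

5,592 seconds

Uncompressed byte rate = 192,000 × 2 × 1 = 384,000 bytes/s.
Capacity = 2 × 1,073,741,824 = 2,147,483,648 bytes.
2,147,483,648 / 384,000 ≈ 5592.41 s → 5,592 seconds.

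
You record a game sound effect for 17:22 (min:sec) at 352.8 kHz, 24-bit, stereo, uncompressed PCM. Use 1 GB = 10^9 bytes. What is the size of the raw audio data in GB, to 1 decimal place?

2.2 GB

Duration = 17:22 (min:sec) = 1,042 s.
Bytes = 352,800 samples/s × 1,042 s × 3 bytes/sample × 2 ch = 2,205,705,600 bytes.
2,205,705,600 / 1,000,000,000 = 2.2 GB.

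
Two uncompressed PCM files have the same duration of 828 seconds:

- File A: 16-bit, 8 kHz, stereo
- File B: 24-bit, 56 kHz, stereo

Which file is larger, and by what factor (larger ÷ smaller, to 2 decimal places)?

File B, by a factor of 10.50

File A: 8,000 × 2 × 2 = 32,000 bytes/s.
File B: 56,000 × 3 × 2 = 336,000 bytes/s.
File B is larger; ratio = 278,208,000 / 26,496,000 = 10.50.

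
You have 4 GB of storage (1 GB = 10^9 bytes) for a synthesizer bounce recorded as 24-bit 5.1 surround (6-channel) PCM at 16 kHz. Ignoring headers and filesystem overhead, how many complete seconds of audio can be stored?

13,888 seconds

Uncompressed byte rate = 16,000 × 3 × 6 = 288,000 bytes/s.
Capacity = 4 × 1,000,000,000 = 4,000,000,000 bytes.
4,000,000,000 / 288,000 ≈ 13888.89 s → 13,888 seconds.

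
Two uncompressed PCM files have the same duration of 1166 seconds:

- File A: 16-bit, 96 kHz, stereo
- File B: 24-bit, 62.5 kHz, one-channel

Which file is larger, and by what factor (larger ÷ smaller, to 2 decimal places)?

File A, by a factor of 2.05

File A: 96,000 × 2 × 2 = 384,000 bytes/s.
File B: 62,500 × 3 × 1 = 187,500 bytes/s.
File A is larger; ratio = 447,744,000 / 218,625,000 = 2.05.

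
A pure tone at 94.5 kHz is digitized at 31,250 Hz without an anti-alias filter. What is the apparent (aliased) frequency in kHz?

Nyquist = 31,250/2 = 15,625 Hz; 94,500 Hz exceeds it.
Alias = |94,500 − 3×31,250| = |94,500 − 93,750| = 750 Hz = 0.75 kHz.

0.75 kHz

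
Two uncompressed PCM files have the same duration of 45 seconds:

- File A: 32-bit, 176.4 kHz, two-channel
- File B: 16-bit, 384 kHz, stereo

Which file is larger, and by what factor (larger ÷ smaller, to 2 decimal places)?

File B, by a factor of 1.09

File A: 176,400 × 4 × 2 = 1,411,200 bytes/s.
File B: 384,000 × 2 × 2 = 1,536,000 bytes/s.
File B is larger; ratio = 69,120,000 / 63,504,000 = 1.09.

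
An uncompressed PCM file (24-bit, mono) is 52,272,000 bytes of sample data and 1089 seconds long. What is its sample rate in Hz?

16,000 Hz

Bytes = sample_rate × seconds × bytes_per_sample × channels.
sample_rate = 52,272,000 / (1,089 × 3 × 1) = 52,272,000 / 3,267 = 16,000 Hz.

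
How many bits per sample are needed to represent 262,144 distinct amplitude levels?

log2(262,144) = 18.

18 bits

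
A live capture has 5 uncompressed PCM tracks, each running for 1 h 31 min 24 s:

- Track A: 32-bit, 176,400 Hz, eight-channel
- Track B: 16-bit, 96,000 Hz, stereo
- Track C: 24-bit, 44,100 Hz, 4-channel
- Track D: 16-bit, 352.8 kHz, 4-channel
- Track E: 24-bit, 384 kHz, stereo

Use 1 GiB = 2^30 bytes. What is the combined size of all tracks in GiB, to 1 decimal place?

59.7 GiB

1 h 31 min 24 s = 5,484 s.
Track A: 176,400 × 5,484 × 4 × 8 = 30,956,083,200 bytes.
Track B: 96,000 × 5,484 × 2 × 2 = 2,105,856,000 bytes.
Track C: 44,100 × 5,484 × 3 × 4 = 2,902,132,800 bytes.
Track D: 352,800 × 5,484 × 2 × 4 = 15,478,041,600 bytes.
Track E: 384,000 × 5,484 × 3 × 2 = 12,635,136,000 bytes.
Total = 64,077,249,600 bytes = 59.7 GiB.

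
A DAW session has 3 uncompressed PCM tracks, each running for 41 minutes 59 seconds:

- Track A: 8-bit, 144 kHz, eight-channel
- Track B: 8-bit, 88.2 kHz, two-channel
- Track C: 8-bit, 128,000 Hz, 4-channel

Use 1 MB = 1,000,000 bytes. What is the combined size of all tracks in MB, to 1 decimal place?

4636.0 MB

41 minutes 59 seconds = 2,519 s.
Track A: 144,000 × 2,519 × 1 × 8 = 2,901,888,000 bytes.
Track B: 88,200 × 2,519 × 1 × 2 = 444,351,600 bytes.
Track C: 128,000 × 2,519 × 1 × 4 = 1,289,728,000 bytes.
Total = 4,635,967,600 bytes = 4636.0 MB.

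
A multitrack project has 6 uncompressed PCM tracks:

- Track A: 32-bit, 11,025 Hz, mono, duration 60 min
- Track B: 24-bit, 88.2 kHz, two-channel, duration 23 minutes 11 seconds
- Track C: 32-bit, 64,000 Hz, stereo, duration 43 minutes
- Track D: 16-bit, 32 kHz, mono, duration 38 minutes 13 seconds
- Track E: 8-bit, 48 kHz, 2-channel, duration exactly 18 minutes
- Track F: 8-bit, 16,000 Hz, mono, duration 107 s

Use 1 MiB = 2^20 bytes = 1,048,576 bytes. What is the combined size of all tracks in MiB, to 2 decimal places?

Track A: 60 min = 3,600 s; 11,025 × 3,600 × 4 × 1 = 158,760,000 bytes.
Track B: 23 minutes 11 seconds = 1,391 s; 88,200 × 1,391 × 3 × 2 = 736,117,200 bytes.
Track C: 43 minutes = 2,580 s; 64,000 × 2,580 × 4 × 2 = 1,320,960,000 bytes.
Track D: 38 minutes 13 seconds = 2,293 s; 32,000 × 2,293 × 2 × 1 = 146,752,000 bytes.
Track E: exactly 18 minutes = 1,080 s; 48,000 × 1,080 × 1 × 2 = 103,680,000 bytes.
Track F: 16,000 × 107 × 1 × 1 = 1,712,000 bytes.
Total = 2,467,981,200 bytes = 2353.65 MiB.

2353.65 MiB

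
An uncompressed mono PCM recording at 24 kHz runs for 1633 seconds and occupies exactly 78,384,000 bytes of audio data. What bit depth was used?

16 bits

Bytes per sample = 78,384,000 / (24,000 × 1,633 × 1) = 78,384,000 / 39,192,000 = 2.
Bit depth = 2 × 8 = 16 bits.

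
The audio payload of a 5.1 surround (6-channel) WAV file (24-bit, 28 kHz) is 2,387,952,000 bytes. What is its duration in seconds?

Byte rate = 28,000 × 3 × 6 = 504,000 bytes/s.
Duration = 2,387,952,000 / 504,000 = 4,738 s.

4,738 seconds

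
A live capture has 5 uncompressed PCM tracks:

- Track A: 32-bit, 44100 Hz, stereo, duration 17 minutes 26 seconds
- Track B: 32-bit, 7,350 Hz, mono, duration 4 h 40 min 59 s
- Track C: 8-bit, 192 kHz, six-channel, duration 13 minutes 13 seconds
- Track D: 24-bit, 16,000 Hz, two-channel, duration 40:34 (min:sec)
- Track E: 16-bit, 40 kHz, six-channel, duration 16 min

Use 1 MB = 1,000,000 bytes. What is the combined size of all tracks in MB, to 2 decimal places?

Track A: 17 minutes 26 seconds = 1,046 s; 44,100 × 1,046 × 4 × 2 = 369,028,800 bytes.
Track B: 4 h 40 min 59 s = 16,859 s; 7,350 × 16,859 × 4 × 1 = 495,654,600 bytes.
Track C: 13 minutes 13 seconds = 793 s; 192,000 × 793 × 1 × 6 = 913,536,000 bytes.
Track D: 40:34 (min:sec) = 2,434 s; 16,000 × 2,434 × 3 × 2 = 233,664,000 bytes.
Track E: 16 min = 960 s; 40,000 × 960 × 2 × 6 = 460,800,000 bytes.
Total = 2,472,683,400 bytes = 2472.68 MB.

2472.68 MB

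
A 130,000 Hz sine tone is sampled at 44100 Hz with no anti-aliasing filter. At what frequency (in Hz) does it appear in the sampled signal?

2,300 Hz

Nyquist = 44,100/2 = 22,050 Hz; 130,000 Hz exceeds it.
Alias = |130,000 − 3×44,100| = |130,000 − 132,300| = 2,300 Hz.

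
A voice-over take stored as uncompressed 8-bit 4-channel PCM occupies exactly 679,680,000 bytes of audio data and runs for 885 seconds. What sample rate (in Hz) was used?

Bytes = sample_rate × seconds × bytes_per_sample × channels.
sample_rate = 679,680,000 / (885 × 1 × 4) = 679,680,000 / 3,540 = 192,000 Hz.

192,000 Hz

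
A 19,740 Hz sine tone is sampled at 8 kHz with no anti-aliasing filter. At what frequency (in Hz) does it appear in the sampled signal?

3,740 Hz

Nyquist = 8,000/2 = 4,000 Hz; 19,740 Hz exceeds it.
Alias = |19,740 − 2×8,000| = |19,740 − 16,000| = 3,740 Hz.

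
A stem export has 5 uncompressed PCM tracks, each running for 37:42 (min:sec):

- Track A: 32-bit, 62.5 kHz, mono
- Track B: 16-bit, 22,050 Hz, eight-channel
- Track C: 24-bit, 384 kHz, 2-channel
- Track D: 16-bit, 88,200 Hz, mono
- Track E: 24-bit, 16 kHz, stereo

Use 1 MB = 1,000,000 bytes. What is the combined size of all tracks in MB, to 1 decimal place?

37:42 (min:sec) = 2,262 s.
Track A: 62,500 × 2,262 × 4 × 1 = 565,500,000 bytes.
Track B: 22,050 × 2,262 × 2 × 8 = 798,033,600 bytes.
Track C: 384,000 × 2,262 × 3 × 2 = 5,211,648,000 bytes.
Track D: 88,200 × 2,262 × 2 × 1 = 399,016,800 bytes.
Track E: 16,000 × 2,262 × 3 × 2 = 217,152,000 bytes.
Total = 7,191,350,400 bytes = 7191.4 MB.

7191.4 MB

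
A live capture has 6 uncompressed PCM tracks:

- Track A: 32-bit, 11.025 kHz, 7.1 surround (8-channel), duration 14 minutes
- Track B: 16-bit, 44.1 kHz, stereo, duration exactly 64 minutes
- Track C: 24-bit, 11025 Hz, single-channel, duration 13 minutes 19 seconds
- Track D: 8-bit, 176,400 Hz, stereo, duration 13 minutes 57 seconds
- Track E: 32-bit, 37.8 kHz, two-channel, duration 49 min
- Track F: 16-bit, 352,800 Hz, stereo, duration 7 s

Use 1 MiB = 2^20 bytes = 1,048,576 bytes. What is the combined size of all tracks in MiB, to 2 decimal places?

Track A: 14 minutes = 840 s; 11,025 × 840 × 4 × 8 = 296,352,000 bytes.
Track B: exactly 64 minutes = 3,840 s; 44,100 × 3,840 × 2 × 2 = 677,376,000 bytes.
Track C: 13 minutes 19 seconds = 799 s; 11,025 × 799 × 3 × 1 = 26,426,925 bytes.
Track D: 13 minutes 57 seconds = 837 s; 176,400 × 837 × 1 × 2 = 295,293,600 bytes.
Track E: 49 min = 2,940 s; 37,800 × 2,940 × 4 × 2 = 889,056,000 bytes.
Track F: 352,800 × 7 × 2 × 2 = 9,878,400 bytes.
Total = 2,194,382,925 bytes = 2092.73 MiB.

2092.73 MiB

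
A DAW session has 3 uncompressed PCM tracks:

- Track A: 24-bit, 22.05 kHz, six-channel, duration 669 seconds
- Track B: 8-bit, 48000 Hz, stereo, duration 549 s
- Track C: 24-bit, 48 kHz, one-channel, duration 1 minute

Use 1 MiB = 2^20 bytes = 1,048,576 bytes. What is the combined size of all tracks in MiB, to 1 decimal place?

311.7 MiB

Track A: 22,050 × 669 × 3 × 6 = 265,526,100 bytes.
Track B: 48,000 × 549 × 1 × 2 = 52,704,000 bytes.
Track C: 1 minute = 60 s; 48,000 × 60 × 3 × 1 = 8,640,000 bytes.
Total = 326,870,100 bytes = 311.7 MiB.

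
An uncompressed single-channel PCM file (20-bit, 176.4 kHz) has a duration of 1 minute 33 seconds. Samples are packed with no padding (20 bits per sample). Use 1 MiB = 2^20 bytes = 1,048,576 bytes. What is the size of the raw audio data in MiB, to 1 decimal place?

39.1 MiB

Duration = 1 minute 33 seconds = 93 s.
Bits = 176,400 × 93 × 20 × 1 = 328,104,000 bits = 41,013,000 bytes.
41,013,000 / 1,048,576 = 39.1 MiB.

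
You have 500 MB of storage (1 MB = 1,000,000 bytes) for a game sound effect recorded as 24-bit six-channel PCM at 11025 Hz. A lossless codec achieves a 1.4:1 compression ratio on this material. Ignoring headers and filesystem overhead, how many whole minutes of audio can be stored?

Uncompressed byte rate = 11,025 × 3 × 6 = 198,450 bytes/s.
After 1.4:1 compression, effective rate ≈ 141750 bytes/s.
Capacity = 500 × 1,000,000 = 500,000,000 bytes.
500,000,000 / effective rate ≈ 3527.34 s → 58 minutes.

58 minutes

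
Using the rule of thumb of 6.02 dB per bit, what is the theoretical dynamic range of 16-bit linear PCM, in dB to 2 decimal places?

16 × 6.02 = 96.32 dB.

96.32 dB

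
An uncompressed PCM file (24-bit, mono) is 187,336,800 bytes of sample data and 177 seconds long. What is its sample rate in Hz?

352,800 Hz

Bytes = sample_rate × seconds × bytes_per_sample × channels.
sample_rate = 187,336,800 / (177 × 3 × 1) = 187,336,800 / 531 = 352,800 Hz.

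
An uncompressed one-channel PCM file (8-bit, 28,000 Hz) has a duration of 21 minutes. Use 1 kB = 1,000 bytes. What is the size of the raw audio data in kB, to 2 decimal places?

Duration = 21 minutes = 1,260 s.
Bytes = 28,000 samples/s × 1,260 s × 1 bytes/sample × 1 ch = 35,280,000 bytes.
35,280,000 / 1,000 = 35280.00 kB.

35280.00 kB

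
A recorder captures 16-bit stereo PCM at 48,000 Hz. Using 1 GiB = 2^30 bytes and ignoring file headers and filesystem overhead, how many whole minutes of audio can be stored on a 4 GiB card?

Uncompressed byte rate = 48,000 × 2 × 2 = 192,000 bytes/s.
Capacity = 4 × 1,073,741,824 = 4,294,967,296 bytes.
4,294,967,296 / 192,000 ≈ 22369.62 s → 372 minutes.

372 minutes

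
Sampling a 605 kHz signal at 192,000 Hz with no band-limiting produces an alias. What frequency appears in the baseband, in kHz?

29 kHz

Nyquist = 192,000/2 = 96,000 Hz; 605,000 Hz exceeds it.
Alias = |605,000 − 3×192,000| = |605,000 − 576,000| = 29,000 Hz = 29 kHz.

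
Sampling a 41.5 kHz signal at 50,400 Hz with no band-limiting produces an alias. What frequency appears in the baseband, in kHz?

8.9 kHz

Nyquist = 50,400/2 = 25,200 Hz; 41,500 Hz exceeds it.
Alias = |41,500 − 1×50,400| = |41,500 − 50,400| = 8,900 Hz = 8.9 kHz.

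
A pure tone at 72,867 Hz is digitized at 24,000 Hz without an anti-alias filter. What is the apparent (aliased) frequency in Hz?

867 Hz

Nyquist = 24,000/2 = 12,000 Hz; 72,867 Hz exceeds it.
Alias = |72,867 − 3×24,000| = |72,867 − 72,000| = 867 Hz.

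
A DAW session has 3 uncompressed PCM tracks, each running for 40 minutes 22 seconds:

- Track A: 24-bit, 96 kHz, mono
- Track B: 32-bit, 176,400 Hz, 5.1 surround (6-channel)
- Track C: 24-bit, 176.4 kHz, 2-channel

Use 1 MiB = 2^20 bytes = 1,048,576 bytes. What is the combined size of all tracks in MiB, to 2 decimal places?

12888.68 MiB

40 minutes 22 seconds = 2,422 s.
Track A: 96,000 × 2,422 × 3 × 1 = 697,536,000 bytes.
Track B: 176,400 × 2,422 × 4 × 6 = 10,253,779,200 bytes.
Track C: 176,400 × 2,422 × 3 × 2 = 2,563,444,800 bytes.
Total = 13,514,760,000 bytes = 12888.68 MiB.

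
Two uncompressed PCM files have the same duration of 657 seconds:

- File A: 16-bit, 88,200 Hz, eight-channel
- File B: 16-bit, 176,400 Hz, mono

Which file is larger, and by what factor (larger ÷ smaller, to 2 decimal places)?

File A, by a factor of 4.00

File A: 88,200 × 2 × 8 = 1,411,200 bytes/s.
File B: 176,400 × 2 × 1 = 352,800 bytes/s.
File A is larger; ratio = 927,158,400 / 231,789,600 = 4.00.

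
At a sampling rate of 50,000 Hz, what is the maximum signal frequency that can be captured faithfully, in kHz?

Nyquist frequency = sample rate / 2 = 50,000 / 2 = 25 kHz.

25 kHz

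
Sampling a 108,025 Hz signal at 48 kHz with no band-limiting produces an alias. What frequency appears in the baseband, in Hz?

Nyquist = 48,000/2 = 24,000 Hz; 108,025 Hz exceeds it.
Alias = |108,025 − 2×48,000| = |108,025 − 96,000| = 12,025 Hz.

12,025 Hz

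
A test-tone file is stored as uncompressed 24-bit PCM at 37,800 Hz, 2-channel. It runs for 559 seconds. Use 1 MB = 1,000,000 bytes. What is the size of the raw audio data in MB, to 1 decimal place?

Bytes = 37,800 samples/s × 559 s × 3 bytes/sample × 2 ch = 126,781,200 bytes.
126,781,200 / 1,000,000 = 126.8 MB.

126.8 MB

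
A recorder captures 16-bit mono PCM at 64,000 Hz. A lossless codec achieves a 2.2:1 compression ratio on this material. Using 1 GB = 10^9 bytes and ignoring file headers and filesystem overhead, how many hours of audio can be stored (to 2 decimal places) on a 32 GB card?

152.78 hours

Uncompressed byte rate = 64,000 × 2 × 1 = 128,000 bytes/s.
After 2.2:1 compression, effective rate ≈ 58181.82 bytes/s.
Capacity = 32 × 1,000,000,000 = 32,000,000,000 bytes.
32,000,000,000 / effective rate ≈ 550000 s → 152.78 hours.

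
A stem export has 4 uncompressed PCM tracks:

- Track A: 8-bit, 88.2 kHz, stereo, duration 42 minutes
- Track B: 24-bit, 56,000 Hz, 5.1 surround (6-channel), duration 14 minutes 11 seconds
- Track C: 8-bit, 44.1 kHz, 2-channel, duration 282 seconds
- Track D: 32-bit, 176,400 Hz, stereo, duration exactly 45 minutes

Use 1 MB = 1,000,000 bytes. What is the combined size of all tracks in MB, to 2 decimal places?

5137.45 MB

Track A: 42 minutes = 2,520 s; 88,200 × 2,520 × 1 × 2 = 444,528,000 bytes.
Track B: 14 minutes 11 seconds = 851 s; 56,000 × 851 × 3 × 6 = 857,808,000 bytes.
Track C: 44,100 × 282 × 1 × 2 = 24,872,400 bytes.
Track D: exactly 45 minutes = 2,700 s; 176,400 × 2,700 × 4 × 2 = 3,810,240,000 bytes.
Total = 5,137,448,400 bytes = 5137.45 MB.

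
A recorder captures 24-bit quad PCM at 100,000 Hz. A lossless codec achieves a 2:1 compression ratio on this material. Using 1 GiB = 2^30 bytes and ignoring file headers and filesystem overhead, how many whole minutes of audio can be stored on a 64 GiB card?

1,908 minutes

Uncompressed byte rate = 100,000 × 3 × 4 = 1,200,000 bytes/s.
After 2:1 compression, effective rate ≈ 600000 bytes/s.
Capacity = 64 × 1,073,741,824 = 68,719,476,736 bytes.
68,719,476,736 / effective rate ≈ 114532.46 s → 1,908 minutes.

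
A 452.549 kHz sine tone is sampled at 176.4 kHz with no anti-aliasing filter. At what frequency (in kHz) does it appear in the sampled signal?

Nyquist = 176,400/2 = 88,200 Hz; 452,549 Hz exceeds it.
Alias = |452,549 − 3×176,400| = |452,549 − 529,200| = 76,651 Hz = 76.651 kHz.

76.651 kHz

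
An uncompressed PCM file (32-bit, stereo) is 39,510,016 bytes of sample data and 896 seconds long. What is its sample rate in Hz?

Bytes = sample_rate × seconds × bytes_per_sample × channels.
sample_rate = 39,510,016 / (896 × 4 × 2) = 39,510,016 / 7,168 = 5,512 Hz.

5,512 Hz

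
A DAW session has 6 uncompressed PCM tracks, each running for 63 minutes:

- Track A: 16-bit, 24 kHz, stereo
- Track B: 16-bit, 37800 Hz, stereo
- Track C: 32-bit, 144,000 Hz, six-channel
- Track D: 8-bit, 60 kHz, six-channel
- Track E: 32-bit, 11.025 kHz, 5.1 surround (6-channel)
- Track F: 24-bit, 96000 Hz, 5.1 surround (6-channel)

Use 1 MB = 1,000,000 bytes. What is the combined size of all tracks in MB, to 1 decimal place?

63 minutes = 3,780 s.
Track A: 24,000 × 3,780 × 2 × 2 = 362,880,000 bytes.
Track B: 37,800 × 3,780 × 2 × 2 = 571,536,000 bytes.
Track C: 144,000 × 3,780 × 4 × 6 = 13,063,680,000 bytes.
Track D: 60,000 × 3,780 × 1 × 6 = 1,360,800,000 bytes.
Track E: 11,025 × 3,780 × 4 × 6 = 1,000,188,000 bytes.
Track F: 96,000 × 3,780 × 3 × 6 = 6,531,840,000 bytes.
Total = 22,890,924,000 bytes = 22890.9 MB.

22890.9 MB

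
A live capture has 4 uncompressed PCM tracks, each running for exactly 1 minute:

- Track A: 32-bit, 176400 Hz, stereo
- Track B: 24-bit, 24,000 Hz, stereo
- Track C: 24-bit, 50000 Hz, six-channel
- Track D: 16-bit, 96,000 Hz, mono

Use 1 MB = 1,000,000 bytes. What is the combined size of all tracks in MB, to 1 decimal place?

158.8 MB

exactly 1 minute = 60 s.
Track A: 176,400 × 60 × 4 × 2 = 84,672,000 bytes.
Track B: 24,000 × 60 × 3 × 2 = 8,640,000 bytes.
Track C: 50,000 × 60 × 3 × 6 = 54,000,000 bytes.
Track D: 96,000 × 60 × 2 × 1 = 11,520,000 bytes.
Total = 158,832,000 bytes = 158.8 MB.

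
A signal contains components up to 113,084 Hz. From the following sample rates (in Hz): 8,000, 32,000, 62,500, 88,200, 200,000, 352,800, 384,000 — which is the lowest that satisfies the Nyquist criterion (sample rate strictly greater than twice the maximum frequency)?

Need sample rate > 2 × 113,084 = 226,168 Hz.
Lowest listed rate above 226,168 Hz is 352,800 Hz.

352,800 Hz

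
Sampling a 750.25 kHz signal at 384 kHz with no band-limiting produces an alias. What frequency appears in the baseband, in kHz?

Nyquist = 384,000/2 = 192,000 Hz; 750,250 Hz exceeds it.
Alias = |750,250 − 2×384,000| = |750,250 − 768,000| = 17,750 Hz = 17.75 kHz.

17.75 kHz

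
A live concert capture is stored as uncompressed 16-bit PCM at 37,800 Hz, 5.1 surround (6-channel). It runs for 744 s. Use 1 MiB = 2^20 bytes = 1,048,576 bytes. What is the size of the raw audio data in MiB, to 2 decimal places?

321.84 MiB

Bytes = 37,800 samples/s × 744 s × 2 bytes/sample × 6 ch = 337,478,400 bytes.
337,478,400 / 1,048,576 = 321.84 MiB.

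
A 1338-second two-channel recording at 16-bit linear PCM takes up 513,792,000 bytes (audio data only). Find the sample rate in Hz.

96,000 Hz

Bytes = sample_rate × seconds × bytes_per_sample × channels.
sample_rate = 513,792,000 / (1,338 × 2 × 2) = 513,792,000 / 5,352 = 96,000 Hz.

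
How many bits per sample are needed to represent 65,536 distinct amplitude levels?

log2(65,536) = 16.

16 bits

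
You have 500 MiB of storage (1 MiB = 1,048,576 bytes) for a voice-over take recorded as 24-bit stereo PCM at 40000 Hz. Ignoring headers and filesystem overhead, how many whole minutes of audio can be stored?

Uncompressed byte rate = 40,000 × 3 × 2 = 240,000 bytes/s.
Capacity = 500 × 1,048,576 = 524,288,000 bytes.
524,288,000 / 240,000 ≈ 2184.53 s → 36 minutes.

36 minutes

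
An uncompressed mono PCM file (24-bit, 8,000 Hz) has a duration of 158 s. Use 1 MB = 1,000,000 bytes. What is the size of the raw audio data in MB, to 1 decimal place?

3.8 MB

Bytes = 8,000 samples/s × 158 s × 3 bytes/sample × 1 ch = 3,792,000 bytes.
3,792,000 / 1,000,000 = 3.8 MB.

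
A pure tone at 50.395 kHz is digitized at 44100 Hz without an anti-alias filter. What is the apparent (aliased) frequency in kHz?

Nyquist = 44,100/2 = 22,050 Hz; 50,395 Hz exceeds it.
Alias = |50,395 − 1×44,100| = |50,395 − 44,100| = 6,295 Hz = 6.295 kHz.

6.295 kHz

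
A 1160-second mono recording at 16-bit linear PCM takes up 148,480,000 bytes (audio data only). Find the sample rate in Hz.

Bytes = sample_rate × seconds × bytes_per_sample × channels.
sample_rate = 148,480,000 / (1,160 × 2 × 1) = 148,480,000 / 2,320 = 64,000 Hz.

64,000 Hz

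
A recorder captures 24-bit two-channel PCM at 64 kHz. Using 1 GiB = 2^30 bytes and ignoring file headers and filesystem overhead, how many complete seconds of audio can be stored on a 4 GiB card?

11,184 seconds

Uncompressed byte rate = 64,000 × 3 × 2 = 384,000 bytes/s.
Capacity = 4 × 1,073,741,824 = 4,294,967,296 bytes.
4,294,967,296 / 384,000 ≈ 11184.81 s → 11,184 seconds.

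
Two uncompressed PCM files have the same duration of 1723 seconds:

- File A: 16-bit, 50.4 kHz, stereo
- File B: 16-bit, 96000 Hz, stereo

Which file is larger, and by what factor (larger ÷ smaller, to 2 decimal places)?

File A: 50,400 × 2 × 2 = 201,600 bytes/s.
File B: 96,000 × 2 × 2 = 384,000 bytes/s.
File B is larger; ratio = 661,632,000 / 347,356,800 = 1.90.

File B, by a factor of 1.90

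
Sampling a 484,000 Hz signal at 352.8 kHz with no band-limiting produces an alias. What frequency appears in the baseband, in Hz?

131,200 Hz

Nyquist = 352,800/2 = 176,400 Hz; 484,000 Hz exceeds it.
Alias = |484,000 − 1×352,800| = |484,000 − 352,800| = 131,200 Hz.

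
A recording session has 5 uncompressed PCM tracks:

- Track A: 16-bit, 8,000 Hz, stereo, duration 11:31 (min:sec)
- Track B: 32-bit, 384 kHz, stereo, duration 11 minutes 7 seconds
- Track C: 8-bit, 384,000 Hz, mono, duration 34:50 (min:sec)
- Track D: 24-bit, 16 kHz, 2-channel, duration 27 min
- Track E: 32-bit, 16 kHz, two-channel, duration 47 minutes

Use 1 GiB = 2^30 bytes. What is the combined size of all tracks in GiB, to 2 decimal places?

3.16 GiB

Track A: 11:31 (min:sec) = 691 s; 8,000 × 691 × 2 × 2 = 22,112,000 bytes.
Track B: 11 minutes 7 seconds = 667 s; 384,000 × 667 × 4 × 2 = 2,049,024,000 bytes.
Track C: 34:50 (min:sec) = 2,090 s; 384,000 × 2,090 × 1 × 1 = 802,560,000 bytes.
Track D: 27 min = 1,620 s; 16,000 × 1,620 × 3 × 2 = 155,520,000 bytes.
Track E: 47 minutes = 2,820 s; 16,000 × 2,820 × 4 × 2 = 360,960,000 bytes.
Total = 3,390,176,000 bytes = 3.16 GiB.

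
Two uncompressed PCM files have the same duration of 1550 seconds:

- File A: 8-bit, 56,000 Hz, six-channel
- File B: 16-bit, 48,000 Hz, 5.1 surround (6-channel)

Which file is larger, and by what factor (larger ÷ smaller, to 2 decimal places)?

File A: 56,000 × 1 × 6 = 336,000 bytes/s.
File B: 48,000 × 2 × 6 = 576,000 bytes/s.
File B is larger; ratio = 892,800,000 / 520,800,000 = 1.71.

File B, by a factor of 1.71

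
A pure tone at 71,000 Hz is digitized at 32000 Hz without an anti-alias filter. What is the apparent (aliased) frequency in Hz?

Nyquist = 32,000/2 = 16,000 Hz; 71,000 Hz exceeds it.
Alias = |71,000 − 2×32,000| = |71,000 − 64,000| = 7,000 Hz.

7,000 Hz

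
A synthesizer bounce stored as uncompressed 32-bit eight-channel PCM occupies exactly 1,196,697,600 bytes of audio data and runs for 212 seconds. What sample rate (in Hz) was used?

176,400 Hz

Bytes = sample_rate × seconds × bytes_per_sample × channels.
sample_rate = 1,196,697,600 / (212 × 4 × 8) = 1,196,697,600 / 6,784 = 176,400 Hz.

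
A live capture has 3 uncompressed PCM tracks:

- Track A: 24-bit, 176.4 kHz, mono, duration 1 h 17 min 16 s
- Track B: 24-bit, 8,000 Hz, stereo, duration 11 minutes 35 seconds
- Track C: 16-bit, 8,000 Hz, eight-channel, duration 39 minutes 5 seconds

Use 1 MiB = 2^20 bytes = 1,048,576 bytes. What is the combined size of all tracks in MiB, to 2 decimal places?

Track A: 1 h 17 min 16 s = 4,636 s; 176,400 × 4,636 × 3 × 1 = 2,453,371,200 bytes.
Track B: 11 minutes 35 seconds = 695 s; 8,000 × 695 × 3 × 2 = 33,360,000 bytes.
Track C: 39 minutes 5 seconds = 2,345 s; 8,000 × 2,345 × 2 × 8 = 300,160,000 bytes.
Total = 2,786,891,200 bytes = 2657.79 MiB.

2657.79 MiB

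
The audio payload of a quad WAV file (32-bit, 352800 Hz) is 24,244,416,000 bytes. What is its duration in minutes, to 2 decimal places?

71.58 minutes

Byte rate = 352,800 × 4 × 4 = 5,644,800 bytes/s.
Duration = 24,244,416,000 / 5,644,800 = 4,295 s.
4,295 s / 60 = 71.58 minutes.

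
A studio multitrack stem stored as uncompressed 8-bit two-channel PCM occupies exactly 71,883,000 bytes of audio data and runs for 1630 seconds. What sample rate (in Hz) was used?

22,050 Hz

Bytes = sample_rate × seconds × bytes_per_sample × channels.
sample_rate = 71,883,000 / (1,630 × 1 × 2) = 71,883,000 / 3,260 = 22,050 Hz.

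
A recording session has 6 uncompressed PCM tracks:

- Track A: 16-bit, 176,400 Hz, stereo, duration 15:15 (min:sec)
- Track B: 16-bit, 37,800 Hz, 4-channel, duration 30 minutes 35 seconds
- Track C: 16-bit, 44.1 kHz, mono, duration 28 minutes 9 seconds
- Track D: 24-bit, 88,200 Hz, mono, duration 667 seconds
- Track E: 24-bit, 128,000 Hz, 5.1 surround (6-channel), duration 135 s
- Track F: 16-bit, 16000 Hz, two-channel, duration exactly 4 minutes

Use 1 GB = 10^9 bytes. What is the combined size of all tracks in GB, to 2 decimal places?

Track A: 15:15 (min:sec) = 915 s; 176,400 × 915 × 2 × 2 = 645,624,000 bytes.
Track B: 30 minutes 35 seconds = 1,835 s; 37,800 × 1,835 × 2 × 4 = 554,904,000 bytes.
Track C: 28 minutes 9 seconds = 1,689 s; 44,100 × 1,689 × 2 × 1 = 148,969,800 bytes.
Track D: 88,200 × 667 × 3 × 1 = 176,488,200 bytes.
Track E: 128,000 × 135 × 3 × 6 = 311,040,000 bytes.
Track F: exactly 4 minutes = 240 s; 16,000 × 240 × 2 × 2 = 15,360,000 bytes.
Total = 1,852,386,000 bytes = 1.85 GB.

1.85 GB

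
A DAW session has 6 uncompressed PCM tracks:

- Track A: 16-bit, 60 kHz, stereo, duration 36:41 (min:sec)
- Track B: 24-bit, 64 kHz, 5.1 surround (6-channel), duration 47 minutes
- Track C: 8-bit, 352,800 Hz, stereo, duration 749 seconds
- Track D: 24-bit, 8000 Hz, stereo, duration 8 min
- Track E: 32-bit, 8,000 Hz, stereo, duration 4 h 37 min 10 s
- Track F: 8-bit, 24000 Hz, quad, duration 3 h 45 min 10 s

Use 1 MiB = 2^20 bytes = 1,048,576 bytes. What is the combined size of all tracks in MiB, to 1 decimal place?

Track A: 36:41 (min:sec) = 2,201 s; 60,000 × 2,201 × 2 × 2 = 528,240,000 bytes.
Track B: 47 minutes = 2,820 s; 64,000 × 2,820 × 3 × 6 = 3,248,640,000 bytes.
Track C: 352,800 × 749 × 1 × 2 = 528,494,400 bytes.
Track D: 8 min = 480 s; 8,000 × 480 × 3 × 2 = 23,040,000 bytes.
Track E: 4 h 37 min 10 s = 16,630 s; 8,000 × 16,630 × 4 × 2 = 1,064,320,000 bytes.
Track F: 3 h 45 min 10 s = 13,510 s; 24,000 × 13,510 × 1 × 4 = 1,296,960,000 bytes.
Total = 6,689,694,400 bytes = 6379.8 MiB.

6379.8 MiB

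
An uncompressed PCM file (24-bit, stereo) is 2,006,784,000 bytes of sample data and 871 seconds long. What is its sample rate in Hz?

Bytes = sample_rate × seconds × bytes_per_sample × channels.
sample_rate = 2,006,784,000 / (871 × 3 × 2) = 2,006,784,000 / 5,226 = 384,000 Hz.

384,000 Hz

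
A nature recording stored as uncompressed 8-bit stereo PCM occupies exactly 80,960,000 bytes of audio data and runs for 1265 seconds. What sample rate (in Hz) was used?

Bytes = sample_rate × seconds × bytes_per_sample × channels.
sample_rate = 80,960,000 / (1,265 × 1 × 2) = 80,960,000 / 2,530 = 32,000 Hz.

32,000 Hz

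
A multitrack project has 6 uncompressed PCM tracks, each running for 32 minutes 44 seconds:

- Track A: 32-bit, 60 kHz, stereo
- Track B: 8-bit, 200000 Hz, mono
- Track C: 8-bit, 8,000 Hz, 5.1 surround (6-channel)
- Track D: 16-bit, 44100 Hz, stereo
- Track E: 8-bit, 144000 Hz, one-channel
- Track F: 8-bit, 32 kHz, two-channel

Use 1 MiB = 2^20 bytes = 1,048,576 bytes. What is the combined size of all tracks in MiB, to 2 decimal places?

32 minutes 44 seconds = 1,964 s.
Track A: 60,000 × 1,964 × 4 × 2 = 942,720,000 bytes.
Track B: 200,000 × 1,964 × 1 × 1 = 392,800,000 bytes.
Track C: 8,000 × 1,964 × 1 × 6 = 94,272,000 bytes.
Track D: 44,100 × 1,964 × 2 × 2 = 346,449,600 bytes.
Track E: 144,000 × 1,964 × 1 × 1 = 282,816,000 bytes.
Track F: 32,000 × 1,964 × 1 × 2 = 125,696,000 bytes.
Total = 2,184,753,600 bytes = 2083.54 MiB.

2083.54 MiB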